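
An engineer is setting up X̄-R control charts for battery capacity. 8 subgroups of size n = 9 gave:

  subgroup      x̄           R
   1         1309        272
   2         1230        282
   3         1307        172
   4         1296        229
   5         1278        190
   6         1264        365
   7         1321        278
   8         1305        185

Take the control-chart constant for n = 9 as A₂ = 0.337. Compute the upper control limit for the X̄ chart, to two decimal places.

X̄̄ = (1309 + 1230 + 1307 + 1296 + 1278 + 1264 + 1321 + 1305) / 8 = 10310.0000 / 8 = 1288.7500
R̄ = (272 + 282 + 172 + 229 + 190 + 365 + 278 + 185) / 8 = 1973.0000 / 8 = 246.6250
UCL = X̄̄ + A₂·R̄ = 1288.7500 + 0.337 × 246.6250 = 1371.8626

1371.86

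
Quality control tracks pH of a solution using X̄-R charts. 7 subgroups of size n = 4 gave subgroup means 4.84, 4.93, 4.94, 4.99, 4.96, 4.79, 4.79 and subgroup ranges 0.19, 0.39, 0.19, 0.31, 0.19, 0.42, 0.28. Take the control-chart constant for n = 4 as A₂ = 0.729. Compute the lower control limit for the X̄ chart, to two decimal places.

4.69

X̄̄ = (4.84 + 4.93 + 4.94 + 4.99 + 4.96 + 4.79 + 4.79) / 7 = 34.2400 / 7 = 4.8914
R̄ = (0.19 + 0.39 + 0.19 + 0.31 + 0.19 + 0.42 + 0.28) / 7 = 1.9700 / 7 = 0.2814
LCL = X̄̄ − A₂·R̄ = 4.8914 − 0.729 × 0.2814 = 4.6863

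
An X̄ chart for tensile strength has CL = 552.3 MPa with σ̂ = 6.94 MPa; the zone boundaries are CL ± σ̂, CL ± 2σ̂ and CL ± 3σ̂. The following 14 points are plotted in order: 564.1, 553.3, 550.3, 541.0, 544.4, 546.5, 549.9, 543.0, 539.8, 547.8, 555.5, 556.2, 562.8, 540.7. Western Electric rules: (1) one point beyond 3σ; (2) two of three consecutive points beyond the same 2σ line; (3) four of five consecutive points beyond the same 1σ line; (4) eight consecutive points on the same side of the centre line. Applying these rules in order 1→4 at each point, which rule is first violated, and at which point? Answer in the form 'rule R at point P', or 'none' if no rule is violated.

rule 4 at point 10

Zone of each point (C = within 1σ̂, B = 1σ̂–2σ̂, A = 2σ̂–3σ̂, * = beyond 3σ̂; sign = side of CL): 1:+B, 2:+C, 3:-C, 4:-B, 5:-B, 6:-C, 7:-C, 8:-B, 9:-B, 10:-C, 11:+C, 12:+C, 13:+B, 14:-B
Rule 4 (eight consecutive points on the same side of the centre line) is satisfied at point 10.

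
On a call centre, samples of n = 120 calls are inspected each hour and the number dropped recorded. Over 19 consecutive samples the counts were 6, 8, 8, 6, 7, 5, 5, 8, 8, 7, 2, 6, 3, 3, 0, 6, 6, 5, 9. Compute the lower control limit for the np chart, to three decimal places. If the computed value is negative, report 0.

p̄ = Σdᵢ / (k·n) = 108 / (19 × 120) = 0.04737
LCL = np̄ − 3·√(np̄(1−p̄)) = 5.6842 − 3 × 2.3270 = -1.2968 → 0 (negative, so LCL = 0)

0.000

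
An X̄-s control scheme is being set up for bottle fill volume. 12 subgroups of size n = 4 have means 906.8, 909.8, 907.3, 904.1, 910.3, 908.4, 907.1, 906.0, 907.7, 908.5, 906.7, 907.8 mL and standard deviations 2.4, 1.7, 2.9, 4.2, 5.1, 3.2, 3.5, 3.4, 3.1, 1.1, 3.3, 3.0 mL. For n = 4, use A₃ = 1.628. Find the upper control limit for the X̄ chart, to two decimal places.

X̄̄ = (906.8 + 909.8 + 907.3 + 904.1 + 910.3 + 908.4 + 907.1 + 906.0 + 907.7 + 908.5 + 906.7 + 907.8) / 12 = 907.5417
s̄ = (2.4 + 1.7 + 2.9 + 4.2 + 5.1 + 3.2 + 3.5 + 3.4 + 3.1 + 1.1 + 3.3 + 3.0) / 12 = 3.0750
UCL = X̄̄ + A₃·s̄ = 907.5417 + 1.628 × 3.0750 = 912.5478

912.55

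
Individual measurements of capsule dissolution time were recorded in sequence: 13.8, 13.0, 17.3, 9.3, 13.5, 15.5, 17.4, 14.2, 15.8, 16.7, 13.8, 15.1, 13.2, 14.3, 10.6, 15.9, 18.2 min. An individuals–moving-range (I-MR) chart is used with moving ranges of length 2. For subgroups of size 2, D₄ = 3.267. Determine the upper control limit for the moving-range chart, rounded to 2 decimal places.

Moving ranges: 0.8, 4.3, 8.0, 4.2, 2.0, 1.9, 3.2, 1.6, 0.9, 2.9, 1.3, 1.9, 1.1, 3.7, 5.3, 2.3; M̄R̄ = 45.4000 / 16 = 2.8375
UCL_MR = D₄·M̄R̄ = 3.267 × 2.8375 = 9.2701

9.27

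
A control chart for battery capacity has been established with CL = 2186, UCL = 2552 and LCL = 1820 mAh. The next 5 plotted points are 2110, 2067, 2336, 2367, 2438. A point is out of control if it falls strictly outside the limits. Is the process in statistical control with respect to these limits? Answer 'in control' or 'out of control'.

All 5 points lie within [1820, 2552].

in control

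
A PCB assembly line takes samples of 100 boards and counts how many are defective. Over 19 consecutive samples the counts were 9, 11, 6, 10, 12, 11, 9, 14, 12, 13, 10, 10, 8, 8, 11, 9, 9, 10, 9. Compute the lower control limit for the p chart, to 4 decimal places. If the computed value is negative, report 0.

p̄ = Σdᵢ / (k·n) = 191 / (19 × 100) = 0.10053
LCL = p̄ − 3·√(p̄(1−p̄)/n) = 0.10053 − 3 × 0.03007 = 0.01032

0.0103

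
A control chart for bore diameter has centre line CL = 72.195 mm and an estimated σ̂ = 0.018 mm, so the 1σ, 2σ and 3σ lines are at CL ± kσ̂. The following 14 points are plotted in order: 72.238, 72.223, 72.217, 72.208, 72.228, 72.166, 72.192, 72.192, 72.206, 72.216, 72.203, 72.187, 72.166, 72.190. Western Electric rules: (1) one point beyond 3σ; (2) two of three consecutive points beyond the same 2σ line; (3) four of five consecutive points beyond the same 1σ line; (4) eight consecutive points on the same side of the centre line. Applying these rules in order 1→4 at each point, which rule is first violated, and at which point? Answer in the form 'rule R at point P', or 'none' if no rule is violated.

rule 3 at point 5

Zone of each point (C = within 1σ̂, B = 1σ̂–2σ̂, A = 2σ̂–3σ̂, * = beyond 3σ̂; sign = side of CL): 1:+A, 2:+B, 3:+B, 4:+C, 5:+B, 6:-B, 7:-C, 8:-C, 9:+C, 10:+B, 11:+C, 12:-C, 13:-B, 14:-C
Rule 3 (four of five consecutive points beyond the same 1σ limit) is satisfied at point 5.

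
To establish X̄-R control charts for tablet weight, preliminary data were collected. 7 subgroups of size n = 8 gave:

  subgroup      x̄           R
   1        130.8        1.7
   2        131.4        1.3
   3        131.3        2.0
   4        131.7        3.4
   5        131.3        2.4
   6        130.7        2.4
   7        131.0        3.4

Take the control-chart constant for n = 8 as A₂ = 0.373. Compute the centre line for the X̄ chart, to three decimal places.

X̄̄ = (130.8 + 131.4 + 131.3 + 131.7 + 131.3 + 130.7 + 131.0) / 7 = 918.2000 / 7 = 131.1714
CL = X̄̄ = 131.1714

131.171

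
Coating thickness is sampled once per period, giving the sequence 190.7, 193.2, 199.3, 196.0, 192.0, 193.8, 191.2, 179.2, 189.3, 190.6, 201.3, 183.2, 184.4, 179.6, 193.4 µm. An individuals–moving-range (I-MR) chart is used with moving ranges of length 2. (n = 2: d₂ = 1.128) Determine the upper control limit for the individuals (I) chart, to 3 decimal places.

208.014

X̄ = (190.7 + 193.2 + 199.3 + 196.0 + 192.0 + 193.8 + 191.2 + 179.2 + 189.3 + 190.6 + 201.3 + 183.2 + 184.4 + 179.6 + 193.4) / 15 = 190.4800
Moving ranges: 2.5, 6.1, 3.3, 4.0, 1.8, 2.6, 12.0, 10.1, 1.3, 10.7, 18.1, 1.2, 4.8, 13.8; M̄R̄ = 92.3000 / 14 = 6.5929
UCL = X̄ + 3·M̄R̄/d₂ = 190.4800 + 3 × 6.5929 / 1.128 = 208.0142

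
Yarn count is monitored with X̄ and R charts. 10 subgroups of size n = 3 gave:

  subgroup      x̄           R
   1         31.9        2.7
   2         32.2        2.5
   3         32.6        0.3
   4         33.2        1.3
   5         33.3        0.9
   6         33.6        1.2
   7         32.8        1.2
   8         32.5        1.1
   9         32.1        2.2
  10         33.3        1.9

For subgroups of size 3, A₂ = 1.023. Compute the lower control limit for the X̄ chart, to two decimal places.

X̄̄ = (31.9 + 32.2 + 32.6 + 33.2 + 33.3 + 33.6 + 32.8 + 32.5 + 32.1 + 33.3) / 10 = 327.5000 / 10 = 32.7500
R̄ = (2.7 + 2.5 + 0.3 + 1.3 + 0.9 + 1.2 + 1.2 + 1.1 + 2.2 + 1.9) / 10 = 15.3000 / 10 = 1.5300
LCL = X̄̄ − A₂·R̄ = 32.7500 − 1.023 × 1.5300 = 31.1848

31.18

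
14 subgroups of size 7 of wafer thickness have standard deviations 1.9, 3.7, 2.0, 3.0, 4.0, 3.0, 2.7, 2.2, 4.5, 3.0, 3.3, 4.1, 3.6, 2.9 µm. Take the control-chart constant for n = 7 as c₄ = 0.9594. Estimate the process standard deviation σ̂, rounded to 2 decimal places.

s̄ = (1.9 + 3.7 + 2.0 + 3.0 + 4.0 + 3.0 + 2.7 + 2.2 + 4.5 + 3.0 + 3.3 + 4.1 + 3.6 + 2.9) / 14 = 3.1357
σ̂ = s̄ / c₄ = 3.1357 / 0.9594 = 3.2684

3.27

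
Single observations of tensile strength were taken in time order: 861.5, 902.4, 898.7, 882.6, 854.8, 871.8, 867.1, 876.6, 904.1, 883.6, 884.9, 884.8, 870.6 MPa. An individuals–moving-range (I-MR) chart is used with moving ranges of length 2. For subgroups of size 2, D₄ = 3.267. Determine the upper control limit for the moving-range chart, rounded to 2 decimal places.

49.90

Moving ranges: 40.9, 3.7, 16.1, 27.8, 17.0, 4.7, 9.5, 27.5, 20.5, 1.3, 0.1, 14.2; M̄R̄ = 183.3000 / 12 = 15.2750
UCL_MR = D₄·M̄R̄ = 3.267 × 15.2750 = 49.9034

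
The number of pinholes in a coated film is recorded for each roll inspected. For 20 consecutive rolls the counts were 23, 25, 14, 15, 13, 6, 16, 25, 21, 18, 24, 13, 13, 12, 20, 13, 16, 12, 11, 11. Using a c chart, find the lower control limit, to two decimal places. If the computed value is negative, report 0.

4.03

c̄ = (23 + 25 + 14 + 15 + 13 + 6 + 16 + 25 + 21 + 18 + 24 + 13 + 13 + 12 + 20 + 13 + 16 + 12 + 11 + 11) / 20 = 321 / 20 = 16.0500
LCL = c̄ − 3√c̄ = 16.0500 − 3 × 4.0062 = 4.0313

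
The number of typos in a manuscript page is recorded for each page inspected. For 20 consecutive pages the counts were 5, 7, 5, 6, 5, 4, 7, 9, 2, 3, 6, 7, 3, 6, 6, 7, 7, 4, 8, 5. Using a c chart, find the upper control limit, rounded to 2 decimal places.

12.70

c̄ = (5 + 7 + 5 + 6 + 5 + 4 + 7 + 9 + 2 + 3 + 6 + 7 + 3 + 6 + 6 + 7 + 7 + 4 + 8 + 5) / 20 = 112 / 20 = 5.6000
UCL = c̄ + 3√c̄ = 5.6000 + 3 × √5.6000 = 5.6000 + 3 × 2.3664 = 12.6993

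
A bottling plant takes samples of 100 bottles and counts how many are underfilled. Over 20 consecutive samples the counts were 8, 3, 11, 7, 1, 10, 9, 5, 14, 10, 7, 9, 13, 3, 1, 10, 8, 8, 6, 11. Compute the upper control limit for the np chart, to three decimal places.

p̄ = Σdᵢ / (k·n) = 154 / (20 × 100) = 0.07700
UCL = np̄ + 3·√(np̄(1−p̄)) = 7.7000 + 3 × √(7.7000×0.92300) = 7.7000 + 3 × 2.6659 = 15.6977

15.698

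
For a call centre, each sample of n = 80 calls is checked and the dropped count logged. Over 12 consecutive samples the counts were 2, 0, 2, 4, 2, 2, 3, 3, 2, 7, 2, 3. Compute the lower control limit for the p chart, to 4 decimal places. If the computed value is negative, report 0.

p̄ = Σdᵢ / (k·n) = 32 / (12 × 80) = 0.03333
LCL = p̄ − 3·√(p̄(1−p̄)/n) = 0.03333 − 3 × 0.02007 = -0.02687 → 0 (negative, so LCL = 0)

0.0000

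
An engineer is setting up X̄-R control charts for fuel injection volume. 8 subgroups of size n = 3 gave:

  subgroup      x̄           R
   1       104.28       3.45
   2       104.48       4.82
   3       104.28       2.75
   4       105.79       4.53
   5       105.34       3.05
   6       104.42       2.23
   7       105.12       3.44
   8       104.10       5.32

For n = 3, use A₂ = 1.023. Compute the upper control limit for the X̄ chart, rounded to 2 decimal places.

108.51

X̄̄ = (104.28 + 104.48 + 104.28 + 105.79 + 105.34 + 104.42 + 105.12 + 104.10) / 8 = 837.8100 / 8 = 104.7263
R̄ = (3.45 + 4.82 + 2.75 + 4.53 + 3.05 + 2.23 + 3.44 + 5.32) / 8 = 29.5900 / 8 = 3.6987
UCL = X̄̄ + A₂·R̄ = 104.7263 + 1.023 × 3.6987 = 108.5101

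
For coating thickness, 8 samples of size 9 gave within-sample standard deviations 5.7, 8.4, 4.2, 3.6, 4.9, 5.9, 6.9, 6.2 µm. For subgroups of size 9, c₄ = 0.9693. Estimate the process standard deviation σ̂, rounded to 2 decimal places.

5.91

s̄ = (5.7 + 8.4 + 4.2 + 3.6 + 4.9 + 5.9 + 6.9 + 6.2) / 8 = 5.7250
σ̂ = s̄ / c₄ = 5.7250 / 0.9693 = 5.9063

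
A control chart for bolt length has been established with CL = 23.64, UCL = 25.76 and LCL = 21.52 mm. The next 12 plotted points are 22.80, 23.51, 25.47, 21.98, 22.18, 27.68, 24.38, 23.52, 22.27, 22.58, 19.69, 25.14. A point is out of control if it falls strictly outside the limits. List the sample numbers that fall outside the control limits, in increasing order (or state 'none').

6, 11

Compare each point to [21.52, 25.76]: sample 6 = 27.68 > UCL; sample 11 = 19.69 < LCL.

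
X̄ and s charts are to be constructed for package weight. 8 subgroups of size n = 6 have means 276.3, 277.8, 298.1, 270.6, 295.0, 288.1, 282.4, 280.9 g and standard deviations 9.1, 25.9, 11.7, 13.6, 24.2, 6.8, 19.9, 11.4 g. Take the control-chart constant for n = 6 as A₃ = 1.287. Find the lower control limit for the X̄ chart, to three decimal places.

X̄̄ = (276.3 + 277.8 + 298.1 + 270.6 + 295.0 + 288.1 + 282.4 + 280.9) / 8 = 283.6500
s̄ = (9.1 + 25.9 + 11.7 + 13.6 + 24.2 + 6.8 + 19.9 + 11.4) / 8 = 15.3250
LCL = X̄̄ − A₃·s̄ = 283.6500 − 1.287 × 15.3250 = 263.9267

263.927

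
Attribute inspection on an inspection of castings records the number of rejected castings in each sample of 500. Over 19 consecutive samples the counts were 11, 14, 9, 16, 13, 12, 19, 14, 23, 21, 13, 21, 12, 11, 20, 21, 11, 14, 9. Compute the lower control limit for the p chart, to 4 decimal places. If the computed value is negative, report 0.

0.0070

p̄ = Σdᵢ / (k·n) = 284 / (19 × 500) = 0.02989
LCL = p̄ − 3·√(p̄(1−p̄)/n) = 0.02989 − 3 × 0.00762 = 0.00705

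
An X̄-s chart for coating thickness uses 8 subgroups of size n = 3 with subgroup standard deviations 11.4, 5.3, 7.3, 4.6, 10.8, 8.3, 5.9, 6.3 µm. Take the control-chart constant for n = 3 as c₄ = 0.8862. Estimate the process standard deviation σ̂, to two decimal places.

s̄ = (11.4 + 5.3 + 7.3 + 4.6 + 10.8 + 8.3 + 5.9 + 6.3) / 8 = 7.4875
σ̂ = s̄ / c₄ = 7.4875 / 0.8862 = 8.4490

8.45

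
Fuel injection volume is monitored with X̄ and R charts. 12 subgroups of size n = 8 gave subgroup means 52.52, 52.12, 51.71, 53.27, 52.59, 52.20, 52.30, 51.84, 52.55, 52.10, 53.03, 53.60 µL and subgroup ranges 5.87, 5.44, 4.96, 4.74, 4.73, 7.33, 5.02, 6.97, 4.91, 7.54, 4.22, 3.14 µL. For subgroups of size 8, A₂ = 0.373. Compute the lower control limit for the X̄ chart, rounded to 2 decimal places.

50.47

X̄̄ = (52.52 + 52.12 + 51.71 + 53.27 + 52.59 + 52.20 + 52.30 + 51.84 + 52.55 + 52.10 + 53.03 + 53.60) / 12 = 629.8300 / 12 = 52.4858
R̄ = (5.87 + 5.44 + 4.96 + 4.74 + 4.73 + 7.33 + 5.02 + 6.97 + 4.91 + 7.54 + 4.22 + 3.14) / 12 = 64.8700 / 12 = 5.4058
LCL = X̄̄ − A₂·R̄ = 52.4858 − 0.373 × 5.4058 = 50.4695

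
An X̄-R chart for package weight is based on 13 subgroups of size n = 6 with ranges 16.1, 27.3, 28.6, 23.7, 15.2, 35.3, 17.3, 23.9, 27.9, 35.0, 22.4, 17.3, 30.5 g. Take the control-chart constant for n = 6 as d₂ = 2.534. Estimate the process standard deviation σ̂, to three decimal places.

R̄ = (16.1 + 27.3 + 28.6 + 23.7 + 15.2 + 35.3 + 17.3 + 23.9 + 27.9 + 35.0 + 22.4 + 17.3 + 30.5) / 13 = 24.6538
σ̂ = R̄ / d₂ = 24.6538 / 2.534 = 9.7292

9.729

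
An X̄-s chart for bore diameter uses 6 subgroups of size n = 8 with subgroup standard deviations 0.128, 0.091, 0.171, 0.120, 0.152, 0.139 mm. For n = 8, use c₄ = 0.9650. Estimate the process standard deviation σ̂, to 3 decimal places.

s̄ = (0.128 + 0.091 + 0.171 + 0.120 + 0.152 + 0.139) / 6 = 0.1335
σ̂ = s̄ / c₄ = 0.1335 / 0.9650 = 0.1383

0.138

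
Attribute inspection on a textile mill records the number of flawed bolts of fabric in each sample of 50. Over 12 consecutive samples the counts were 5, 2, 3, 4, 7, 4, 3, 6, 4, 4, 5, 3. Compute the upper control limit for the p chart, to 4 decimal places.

0.2006

p̄ = Σdᵢ / (k·n) = 50 / (12 × 50) = 0.08333
UCL = p̄ + 3·√(p̄(1−p̄)/n) = 0.08333 + 3 × √(0.08333×0.91667/50) = 0.08333 + 3 × 0.03909 = 0.20059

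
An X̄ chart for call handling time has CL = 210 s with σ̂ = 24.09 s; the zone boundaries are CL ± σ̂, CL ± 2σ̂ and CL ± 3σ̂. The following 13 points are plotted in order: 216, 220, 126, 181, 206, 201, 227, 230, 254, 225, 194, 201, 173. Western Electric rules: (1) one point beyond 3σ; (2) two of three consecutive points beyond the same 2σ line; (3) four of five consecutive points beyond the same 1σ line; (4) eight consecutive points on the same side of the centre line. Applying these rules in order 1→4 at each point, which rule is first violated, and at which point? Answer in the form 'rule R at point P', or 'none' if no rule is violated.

Zone of each point (C = within 1σ̂, B = 1σ̂–2σ̂, A = 2σ̂–3σ̂, * = beyond 3σ̂; sign = side of CL): 1:+C, 2:+C, 3:-*, 4:-B, 5:-C, 6:-C, 7:+C, 8:+C, 9:+B, 10:+C, 11:-C, 12:-C, 13:-B
Rule 1 (one point beyond the 3σ limits) is satisfied at point 3.

rule 1 at point 3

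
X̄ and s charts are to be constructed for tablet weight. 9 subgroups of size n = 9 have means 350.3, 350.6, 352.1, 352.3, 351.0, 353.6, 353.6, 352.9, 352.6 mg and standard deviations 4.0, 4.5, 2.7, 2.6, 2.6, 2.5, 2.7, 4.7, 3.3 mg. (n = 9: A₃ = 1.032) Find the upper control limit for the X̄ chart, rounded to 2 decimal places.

355.51

X̄̄ = (350.3 + 350.6 + 352.1 + 352.3 + 351.0 + 353.6 + 353.6 + 352.9 + 352.6) / 9 = 352.1111
s̄ = (4.0 + 4.5 + 2.7 + 2.6 + 2.6 + 2.5 + 2.7 + 4.7 + 3.3) / 9 = 3.2889
UCL = X̄̄ + A₃·s̄ = 352.1111 + 1.032 × 3.2889 = 355.5052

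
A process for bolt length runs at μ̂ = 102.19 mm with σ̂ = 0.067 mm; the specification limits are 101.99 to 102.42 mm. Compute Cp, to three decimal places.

Cp = (USL − LSL) / (6σ̂) = (102.42 − 101.99) / (6 × 0.067) = 0.4300 / 0.4020 = 1.0697

1.070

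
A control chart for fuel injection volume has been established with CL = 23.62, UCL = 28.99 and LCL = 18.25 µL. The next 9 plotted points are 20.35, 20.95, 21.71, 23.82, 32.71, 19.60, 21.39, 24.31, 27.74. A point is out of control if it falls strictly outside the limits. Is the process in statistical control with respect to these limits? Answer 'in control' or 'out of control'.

Compare each point to [18.25, 28.99]: sample 5 = 32.71 > UCL.

out of control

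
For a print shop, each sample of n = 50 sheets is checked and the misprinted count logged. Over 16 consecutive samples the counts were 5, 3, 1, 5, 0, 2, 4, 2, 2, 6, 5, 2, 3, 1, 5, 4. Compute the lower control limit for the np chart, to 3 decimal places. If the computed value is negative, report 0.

0.000

p̄ = Σdᵢ / (k·n) = 50 / (16 × 50) = 0.06250
LCL = np̄ − 3·√(np̄(1−p̄)) = 3.1250 − 3 × 1.7116 = -2.0099 → 0 (negative, so LCL = 0)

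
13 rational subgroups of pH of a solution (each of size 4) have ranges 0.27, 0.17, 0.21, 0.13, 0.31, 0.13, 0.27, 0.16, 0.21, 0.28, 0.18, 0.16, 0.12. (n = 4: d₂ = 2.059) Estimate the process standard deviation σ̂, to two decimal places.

0.10

R̄ = (0.27 + 0.17 + 0.21 + 0.13 + 0.31 + 0.13 + 0.27 + 0.16 + 0.21 + 0.28 + 0.18 + 0.16 + 0.12) / 13 = 0.2000
σ̂ = R̄ / d₂ = 0.2000 / 2.059 = 0.0971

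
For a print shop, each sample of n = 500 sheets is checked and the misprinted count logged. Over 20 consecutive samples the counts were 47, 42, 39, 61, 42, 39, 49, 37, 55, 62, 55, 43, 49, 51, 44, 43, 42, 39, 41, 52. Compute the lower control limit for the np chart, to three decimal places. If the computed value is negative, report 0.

27.098

p̄ = Σdᵢ / (k·n) = 932 / (20 × 500) = 0.09320
LCL = np̄ − 3·√(np̄(1−p̄)) = 46.6000 − 3 × 6.5005 = 27.0984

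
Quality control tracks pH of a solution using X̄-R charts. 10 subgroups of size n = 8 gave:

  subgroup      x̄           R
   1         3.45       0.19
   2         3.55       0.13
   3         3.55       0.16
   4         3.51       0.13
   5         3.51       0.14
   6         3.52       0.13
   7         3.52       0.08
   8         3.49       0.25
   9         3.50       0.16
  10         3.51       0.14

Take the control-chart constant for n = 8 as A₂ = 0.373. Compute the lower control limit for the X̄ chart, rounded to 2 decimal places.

3.45

X̄̄ = (3.45 + 3.55 + 3.55 + 3.51 + 3.51 + 3.52 + 3.52 + 3.49 + 3.50 + 3.51) / 10 = 35.1100 / 10 = 3.5110
R̄ = (0.19 + 0.13 + 0.16 + 0.13 + 0.14 + 0.13 + 0.08 + 0.25 + 0.16 + 0.14) / 10 = 1.5100 / 10 = 0.1510
LCL = X̄̄ − A₂·R̄ = 3.5110 − 0.373 × 0.1510 = 3.4547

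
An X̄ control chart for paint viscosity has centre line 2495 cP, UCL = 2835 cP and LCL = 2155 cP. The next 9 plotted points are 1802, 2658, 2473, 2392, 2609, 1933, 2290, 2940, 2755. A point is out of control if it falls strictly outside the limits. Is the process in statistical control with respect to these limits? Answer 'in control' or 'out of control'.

Compare each point to [2155, 2835]: sample 1 = 1802 < LCL; sample 6 = 1933 < LCL; sample 8 = 2940 > UCL.

out of control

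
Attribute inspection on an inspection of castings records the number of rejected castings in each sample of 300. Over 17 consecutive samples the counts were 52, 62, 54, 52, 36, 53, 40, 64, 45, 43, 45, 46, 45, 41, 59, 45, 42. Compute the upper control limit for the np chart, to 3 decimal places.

p̄ = Σdᵢ / (k·n) = 824 / (17 × 300) = 0.16157
UCL = np̄ + 3·√(np̄(1−p̄)) = 48.4706 + 3 × √(48.4706×0.83843) = 48.4706 + 3 × 6.3749 = 67.5953

67.595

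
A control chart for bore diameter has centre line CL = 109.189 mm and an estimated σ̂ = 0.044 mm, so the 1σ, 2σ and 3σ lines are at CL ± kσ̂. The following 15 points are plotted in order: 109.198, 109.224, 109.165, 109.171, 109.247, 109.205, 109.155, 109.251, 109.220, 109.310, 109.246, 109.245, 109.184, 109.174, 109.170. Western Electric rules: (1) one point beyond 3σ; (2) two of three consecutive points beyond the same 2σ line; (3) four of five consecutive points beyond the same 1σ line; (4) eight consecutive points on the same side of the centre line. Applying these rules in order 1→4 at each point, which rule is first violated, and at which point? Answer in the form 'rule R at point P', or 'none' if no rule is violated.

Zone of each point (C = within 1σ̂, B = 1σ̂–2σ̂, A = 2σ̂–3σ̂, * = beyond 3σ̂; sign = side of CL): 1:+C, 2:+C, 3:-C, 4:-C, 5:+B, 6:+C, 7:-C, 8:+B, 9:+C, 10:+A, 11:+B, 12:+B, 13:-C, 14:-C, 15:-C
Rule 3 (four of five consecutive points beyond the same 1σ limit) is satisfied at point 12.

rule 3 at point 12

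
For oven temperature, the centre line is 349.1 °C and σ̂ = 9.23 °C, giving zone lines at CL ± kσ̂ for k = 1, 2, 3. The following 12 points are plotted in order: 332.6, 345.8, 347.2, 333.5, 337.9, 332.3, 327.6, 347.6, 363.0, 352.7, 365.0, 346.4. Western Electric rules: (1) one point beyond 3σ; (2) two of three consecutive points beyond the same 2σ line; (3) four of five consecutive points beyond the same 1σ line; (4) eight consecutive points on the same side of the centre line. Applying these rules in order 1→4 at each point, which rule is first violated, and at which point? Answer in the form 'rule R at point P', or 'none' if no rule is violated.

Zone of each point (C = within 1σ̂, B = 1σ̂–2σ̂, A = 2σ̂–3σ̂, * = beyond 3σ̂; sign = side of CL): 1:-B, 2:-C, 3:-C, 4:-B, 5:-B, 6:-B, 7:-A, 8:-C, 9:+B, 10:+C, 11:+B, 12:-C
Rule 3 (four of five consecutive points beyond the same 1σ limit) is satisfied at point 7.

rule 3 at point 7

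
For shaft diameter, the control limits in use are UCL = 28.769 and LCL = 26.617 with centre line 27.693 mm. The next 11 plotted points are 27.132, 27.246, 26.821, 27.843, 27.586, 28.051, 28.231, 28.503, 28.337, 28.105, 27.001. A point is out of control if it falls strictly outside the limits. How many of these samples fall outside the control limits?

All 11 points lie within [26.617, 28.769].

0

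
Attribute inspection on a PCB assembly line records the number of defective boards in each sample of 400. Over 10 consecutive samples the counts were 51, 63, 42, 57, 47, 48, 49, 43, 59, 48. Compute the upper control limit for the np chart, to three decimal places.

70.662

p̄ = Σdᵢ / (k·n) = 507 / (10 × 400) = 0.12675
UCL = np̄ + 3·√(np̄(1−p̄)) = 50.7000 + 3 × √(50.7000×0.87325) = 50.7000 + 3 × 6.6539 = 70.6616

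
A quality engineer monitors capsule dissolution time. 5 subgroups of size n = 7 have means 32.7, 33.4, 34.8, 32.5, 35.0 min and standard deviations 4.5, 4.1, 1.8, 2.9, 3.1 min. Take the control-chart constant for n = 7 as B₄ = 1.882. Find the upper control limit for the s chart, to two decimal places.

6.17

s̄ = (4.5 + 4.1 + 1.8 + 2.9 + 3.1) / 5 = 3.2800
UCL_s = B₄·s̄ = 1.882 × 3.2800 = 6.1730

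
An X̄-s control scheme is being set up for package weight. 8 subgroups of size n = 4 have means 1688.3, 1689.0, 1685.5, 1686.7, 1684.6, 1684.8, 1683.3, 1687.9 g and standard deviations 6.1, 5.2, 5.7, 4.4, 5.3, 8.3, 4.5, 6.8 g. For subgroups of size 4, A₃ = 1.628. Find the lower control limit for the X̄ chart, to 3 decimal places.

1676.840

X̄̄ = (1688.3 + 1689.0 + 1685.5 + 1686.7 + 1684.6 + 1684.8 + 1683.3 + 1687.9) / 8 = 1686.2625
s̄ = (6.1 + 5.2 + 5.7 + 4.4 + 5.3 + 8.3 + 4.5 + 6.8) / 8 = 5.7875
LCL = X̄̄ − A₃·s̄ = 1686.2625 − 1.628 × 5.7875 = 1676.8405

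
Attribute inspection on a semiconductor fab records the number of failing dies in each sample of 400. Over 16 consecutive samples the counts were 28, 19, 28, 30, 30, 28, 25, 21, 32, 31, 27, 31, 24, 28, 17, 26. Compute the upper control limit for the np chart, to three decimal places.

p̄ = Σdᵢ / (k·n) = 425 / (16 × 400) = 0.06641
UCL = np̄ + 3·√(np̄(1−p̄)) = 26.5625 + 3 × √(26.5625×0.93359) = 26.5625 + 3 × 4.9798 = 41.5020

41.502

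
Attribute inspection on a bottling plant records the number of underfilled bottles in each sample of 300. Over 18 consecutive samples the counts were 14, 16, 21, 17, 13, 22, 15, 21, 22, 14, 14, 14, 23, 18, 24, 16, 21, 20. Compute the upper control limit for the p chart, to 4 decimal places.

p̄ = Σdᵢ / (k·n) = 325 / (18 × 300) = 0.06019
UCL = p̄ + 3·√(p̄(1−p̄)/n) = 0.06019 + 3 × √(0.06019×0.93981/300) = 0.06019 + 3 × 0.01373 = 0.10138

0.1014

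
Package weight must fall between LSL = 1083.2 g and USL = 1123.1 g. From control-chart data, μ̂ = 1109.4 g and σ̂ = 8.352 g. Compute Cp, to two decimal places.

Cp = (USL − LSL) / (6σ̂) = (1123.1 − 1083.2) / (6 × 8.352) = 39.9000 / 50.1120 = 0.7962

0.80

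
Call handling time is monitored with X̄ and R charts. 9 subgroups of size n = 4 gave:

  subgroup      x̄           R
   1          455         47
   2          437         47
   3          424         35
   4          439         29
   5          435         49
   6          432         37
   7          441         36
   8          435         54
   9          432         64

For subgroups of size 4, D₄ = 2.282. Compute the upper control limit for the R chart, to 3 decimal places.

100.915

R̄ = (47 + 47 + 35 + 29 + 49 + 37 + 36 + 54 + 64) / 9 = 398.0000 / 9 = 44.2222
UCL_R = D₄·R̄ = 2.282 × 44.2222 = 100.9151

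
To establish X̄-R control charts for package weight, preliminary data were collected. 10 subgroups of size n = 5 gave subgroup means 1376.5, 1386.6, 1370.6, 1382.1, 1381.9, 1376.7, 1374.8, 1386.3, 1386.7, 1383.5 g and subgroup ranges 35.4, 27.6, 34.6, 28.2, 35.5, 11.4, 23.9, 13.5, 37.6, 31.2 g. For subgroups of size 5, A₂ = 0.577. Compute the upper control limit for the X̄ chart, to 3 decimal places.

X̄̄ = (1376.5 + 1386.6 + 1370.6 + 1382.1 + 1381.9 + 1376.7 + 1374.8 + 1386.3 + 1386.7 + 1383.5) / 10 = 13805.7000 / 10 = 1380.5700
R̄ = (35.4 + 27.6 + 34.6 + 28.2 + 35.5 + 11.4 + 23.9 + 13.5 + 37.6 + 31.2) / 10 = 278.9000 / 10 = 27.8900
UCL = X̄̄ + A₂·R̄ = 1380.5700 + 0.577 × 27.8900 = 1396.6625

1396.663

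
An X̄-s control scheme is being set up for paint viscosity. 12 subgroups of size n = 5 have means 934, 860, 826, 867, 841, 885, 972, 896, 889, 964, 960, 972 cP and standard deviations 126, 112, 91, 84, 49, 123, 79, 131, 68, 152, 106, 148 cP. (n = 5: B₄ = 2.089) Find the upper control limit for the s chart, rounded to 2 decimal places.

s̄ = (126 + 112 + 91 + 84 + 49 + 123 + 79 + 131 + 68 + 152 + 106 + 148) / 12 = 105.7500
UCL_s = B₄·s̄ = 2.089 × 105.7500 = 220.9117

220.91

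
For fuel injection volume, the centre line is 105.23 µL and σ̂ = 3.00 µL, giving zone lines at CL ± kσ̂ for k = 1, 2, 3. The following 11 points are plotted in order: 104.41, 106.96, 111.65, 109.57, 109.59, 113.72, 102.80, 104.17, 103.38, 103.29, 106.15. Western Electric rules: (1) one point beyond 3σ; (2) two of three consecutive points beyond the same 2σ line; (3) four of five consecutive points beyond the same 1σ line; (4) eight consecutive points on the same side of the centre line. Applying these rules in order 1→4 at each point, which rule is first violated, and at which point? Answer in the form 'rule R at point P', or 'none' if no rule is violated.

Zone of each point (C = within 1σ̂, B = 1σ̂–2σ̂, A = 2σ̂–3σ̂, * = beyond 3σ̂; sign = side of CL): 1:-C, 2:+C, 3:+A, 4:+B, 5:+B, 6:+A, 7:-C, 8:-C, 9:-C, 10:-C, 11:+C
Rule 3 (four of five consecutive points beyond the same 1σ limit) is satisfied at point 6.

rule 3 at point 6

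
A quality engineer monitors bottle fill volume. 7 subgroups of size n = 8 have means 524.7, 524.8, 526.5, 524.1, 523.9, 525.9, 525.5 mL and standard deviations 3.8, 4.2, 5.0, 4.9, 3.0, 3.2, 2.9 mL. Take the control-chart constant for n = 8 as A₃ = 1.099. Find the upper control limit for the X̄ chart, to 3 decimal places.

529.296

X̄̄ = (524.7 + 524.8 + 526.5 + 524.1 + 523.9 + 525.9 + 525.5) / 7 = 525.0571
s̄ = (3.8 + 4.2 + 5.0 + 4.9 + 3.0 + 3.2 + 2.9) / 7 = 3.8571
UCL = X̄̄ + A₃·s̄ = 525.0571 + 1.099 × 3.8571 = 529.2961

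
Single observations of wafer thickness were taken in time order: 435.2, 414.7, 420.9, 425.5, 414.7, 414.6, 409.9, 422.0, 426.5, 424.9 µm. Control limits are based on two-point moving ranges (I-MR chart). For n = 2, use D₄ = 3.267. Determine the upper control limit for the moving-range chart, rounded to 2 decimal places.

Moving ranges: 20.5, 6.2, 4.6, 10.8, 0.1, 4.7, 12.1, 4.5, 1.6; M̄R̄ = 65.1000 / 9 = 7.2333
UCL_MR = D₄·M̄R̄ = 3.267 × 7.2333 = 23.6313

23.63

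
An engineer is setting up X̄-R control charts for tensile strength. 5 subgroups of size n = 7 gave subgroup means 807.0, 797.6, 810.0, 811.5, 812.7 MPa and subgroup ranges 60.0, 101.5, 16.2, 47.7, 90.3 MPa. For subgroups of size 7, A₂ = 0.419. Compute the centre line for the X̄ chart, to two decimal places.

X̄̄ = (807.0 + 797.6 + 810.0 + 811.5 + 812.7) / 5 = 4038.8000 / 5 = 807.7600
CL = X̄̄ = 807.7600

807.76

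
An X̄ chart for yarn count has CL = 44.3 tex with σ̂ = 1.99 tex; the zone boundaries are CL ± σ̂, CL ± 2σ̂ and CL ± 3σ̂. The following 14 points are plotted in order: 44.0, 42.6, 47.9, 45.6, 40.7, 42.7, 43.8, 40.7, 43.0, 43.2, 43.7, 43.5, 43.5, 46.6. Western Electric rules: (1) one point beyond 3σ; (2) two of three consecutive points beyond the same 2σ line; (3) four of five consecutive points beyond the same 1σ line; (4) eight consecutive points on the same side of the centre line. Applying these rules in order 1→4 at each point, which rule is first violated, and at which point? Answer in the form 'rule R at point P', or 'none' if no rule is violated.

Zone of each point (C = within 1σ̂, B = 1σ̂–2σ̂, A = 2σ̂–3σ̂, * = beyond 3σ̂; sign = side of CL): 1:-C, 2:-C, 3:+B, 4:+C, 5:-B, 6:-C, 7:-C, 8:-B, 9:-C, 10:-C, 11:-C, 12:-C, 13:-C, 14:+B
Rule 4 (eight consecutive points on the same side of the centre line) is satisfied at point 12.

rule 4 at point 12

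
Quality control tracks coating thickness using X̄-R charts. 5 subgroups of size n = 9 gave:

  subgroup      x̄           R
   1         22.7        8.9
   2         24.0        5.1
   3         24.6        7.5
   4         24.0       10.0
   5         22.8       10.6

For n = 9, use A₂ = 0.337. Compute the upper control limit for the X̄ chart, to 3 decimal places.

X̄̄ = (22.7 + 24.0 + 24.6 + 24.0 + 22.8) / 5 = 118.1000 / 5 = 23.6200
R̄ = (8.9 + 5.1 + 7.5 + 10.0 + 10.6) / 5 = 42.1000 / 5 = 8.4200
UCL = X̄̄ + A₂·R̄ = 23.6200 + 0.337 × 8.4200 = 26.4575

26.458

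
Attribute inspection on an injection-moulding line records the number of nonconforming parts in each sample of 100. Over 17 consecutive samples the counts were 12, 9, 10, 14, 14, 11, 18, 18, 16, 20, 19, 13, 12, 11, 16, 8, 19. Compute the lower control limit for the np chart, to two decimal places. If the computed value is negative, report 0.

3.67

p̄ = Σdᵢ / (k·n) = 240 / (17 × 100) = 0.14118
LCL = np̄ − 3·√(np̄(1−p̄)) = 14.1176 − 3 × 3.4820 = 3.6715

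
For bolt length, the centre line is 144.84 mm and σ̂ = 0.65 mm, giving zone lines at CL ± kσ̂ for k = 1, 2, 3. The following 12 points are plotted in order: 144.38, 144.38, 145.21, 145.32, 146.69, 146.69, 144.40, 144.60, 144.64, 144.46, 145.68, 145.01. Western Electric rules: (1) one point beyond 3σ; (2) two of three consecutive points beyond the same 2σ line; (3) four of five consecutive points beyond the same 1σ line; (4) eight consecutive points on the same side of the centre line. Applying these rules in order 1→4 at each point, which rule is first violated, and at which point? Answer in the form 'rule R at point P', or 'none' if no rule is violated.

Zone of each point (C = within 1σ̂, B = 1σ̂–2σ̂, A = 2σ̂–3σ̂, * = beyond 3σ̂; sign = side of CL): 1:-C, 2:-C, 3:+C, 4:+C, 5:+A, 6:+A, 7:-C, 8:-C, 9:-C, 10:-C, 11:+B, 12:+C
Rule 2 (two of three consecutive points beyond the same 2σ limit) is satisfied at point 6.

rule 2 at point 6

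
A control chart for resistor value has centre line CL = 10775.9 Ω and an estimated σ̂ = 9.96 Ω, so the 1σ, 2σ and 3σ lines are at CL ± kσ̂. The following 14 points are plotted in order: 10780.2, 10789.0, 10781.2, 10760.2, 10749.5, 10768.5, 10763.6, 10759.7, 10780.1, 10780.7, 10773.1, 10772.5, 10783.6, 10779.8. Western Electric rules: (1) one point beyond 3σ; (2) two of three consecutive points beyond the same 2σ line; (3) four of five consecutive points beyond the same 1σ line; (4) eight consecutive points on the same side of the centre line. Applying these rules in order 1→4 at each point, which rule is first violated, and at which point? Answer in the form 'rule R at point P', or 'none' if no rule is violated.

Zone of each point (C = within 1σ̂, B = 1σ̂–2σ̂, A = 2σ̂–3σ̂, * = beyond 3σ̂; sign = side of CL): 1:+C, 2:+B, 3:+C, 4:-B, 5:-A, 6:-C, 7:-B, 8:-B, 9:+C, 10:+C, 11:-C, 12:-C, 13:+C, 14:+C
Rule 3 (four of five consecutive points beyond the same 1σ limit) is satisfied at point 8.

rule 3 at point 8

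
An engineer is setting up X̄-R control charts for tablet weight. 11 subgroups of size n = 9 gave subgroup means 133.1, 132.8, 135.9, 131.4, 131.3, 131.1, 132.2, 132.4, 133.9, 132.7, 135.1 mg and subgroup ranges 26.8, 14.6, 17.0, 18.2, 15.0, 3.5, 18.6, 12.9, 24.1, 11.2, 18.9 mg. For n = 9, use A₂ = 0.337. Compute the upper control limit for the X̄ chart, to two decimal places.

138.44

X̄̄ = (133.1 + 132.8 + 135.9 + 131.4 + 131.3 + 131.1 + 132.2 + 132.4 + 133.9 + 132.7 + 135.1) / 11 = 1461.9000 / 11 = 132.9000
R̄ = (26.8 + 14.6 + 17.0 + 18.2 + 15.0 + 3.5 + 18.6 + 12.9 + 24.1 + 11.2 + 18.9) / 11 = 180.8000 / 11 = 16.4364
UCL = X̄̄ + A₂·R̄ = 132.9000 + 0.337 × 16.4364 = 138.4391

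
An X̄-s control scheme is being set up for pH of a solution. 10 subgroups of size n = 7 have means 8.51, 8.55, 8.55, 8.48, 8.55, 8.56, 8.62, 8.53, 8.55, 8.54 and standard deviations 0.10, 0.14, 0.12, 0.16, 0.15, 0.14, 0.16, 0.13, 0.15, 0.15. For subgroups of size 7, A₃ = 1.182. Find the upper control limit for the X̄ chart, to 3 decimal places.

X̄̄ = (8.51 + 8.55 + 8.55 + 8.48 + 8.55 + 8.56 + 8.62 + 8.53 + 8.55 + 8.54) / 10 = 8.5440
s̄ = (0.10 + 0.14 + 0.12 + 0.16 + 0.15 + 0.14 + 0.16 + 0.13 + 0.15 + 0.15) / 10 = 0.1400
UCL = X̄̄ + A₃·s̄ = 8.5440 + 1.182 × 0.1400 = 8.7095

8.709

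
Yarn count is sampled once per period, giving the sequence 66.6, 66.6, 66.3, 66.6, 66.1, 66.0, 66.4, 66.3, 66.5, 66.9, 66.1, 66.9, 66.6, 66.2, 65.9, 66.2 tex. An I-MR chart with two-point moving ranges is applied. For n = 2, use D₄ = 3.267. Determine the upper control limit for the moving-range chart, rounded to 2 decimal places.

1.13

Moving ranges: 0.0, 0.3, 0.3, 0.5, 0.1, 0.4, 0.1, 0.2, 0.4, 0.8, 0.8, 0.3, 0.4, 0.3, 0.3; M̄R̄ = 5.2000 / 15 = 0.3467
UCL_MR = D₄·M̄R̄ = 3.267 × 0.3467 = 1.1326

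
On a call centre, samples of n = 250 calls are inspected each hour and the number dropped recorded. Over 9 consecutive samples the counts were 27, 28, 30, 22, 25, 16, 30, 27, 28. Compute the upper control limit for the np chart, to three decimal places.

p̄ = Σdᵢ / (k·n) = 233 / (9 × 250) = 0.10356
UCL = np̄ + 3·√(np̄(1−p̄)) = 25.8889 + 3 × √(25.8889×0.89644) = 25.8889 + 3 × 4.8175 = 40.3413

40.341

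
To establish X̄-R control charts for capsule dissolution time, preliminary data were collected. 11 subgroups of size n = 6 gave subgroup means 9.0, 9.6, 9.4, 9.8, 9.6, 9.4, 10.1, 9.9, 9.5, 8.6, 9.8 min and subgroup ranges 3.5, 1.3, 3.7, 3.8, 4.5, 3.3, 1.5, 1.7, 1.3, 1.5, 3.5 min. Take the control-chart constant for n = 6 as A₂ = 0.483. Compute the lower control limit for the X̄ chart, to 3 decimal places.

X̄̄ = (9.0 + 9.6 + 9.4 + 9.8 + 9.6 + 9.4 + 10.1 + 9.9 + 9.5 + 8.6 + 9.8) / 11 = 104.7000 / 11 = 9.5182
R̄ = (3.5 + 1.3 + 3.7 + 3.8 + 4.5 + 3.3 + 1.5 + 1.7 + 1.3 + 1.5 + 3.5) / 11 = 29.6000 / 11 = 2.6909
LCL = X̄̄ − A₂·R̄ = 9.5182 − 0.483 × 2.6909 = 8.2185

8.218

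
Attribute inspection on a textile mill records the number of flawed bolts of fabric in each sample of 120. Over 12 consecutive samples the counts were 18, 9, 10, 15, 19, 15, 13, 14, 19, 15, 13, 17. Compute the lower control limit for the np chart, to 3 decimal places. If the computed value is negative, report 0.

3.960

p̄ = Σdᵢ / (k·n) = 177 / (12 × 120) = 0.12292
LCL = np̄ − 3·√(np̄(1−p̄)) = 14.7500 − 3 × 3.5968 = 3.9596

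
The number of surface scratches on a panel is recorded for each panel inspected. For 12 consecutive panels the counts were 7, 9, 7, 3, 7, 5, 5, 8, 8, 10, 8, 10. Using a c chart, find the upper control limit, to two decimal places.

c̄ = (7 + 9 + 7 + 3 + 7 + 5 + 5 + 8 + 8 + 10 + 8 + 10) / 12 = 87 / 12 = 7.2500
UCL = c̄ + 3√c̄ = 7.2500 + 3 × √7.2500 = 7.2500 + 3 × 2.6926 = 15.3277

15.33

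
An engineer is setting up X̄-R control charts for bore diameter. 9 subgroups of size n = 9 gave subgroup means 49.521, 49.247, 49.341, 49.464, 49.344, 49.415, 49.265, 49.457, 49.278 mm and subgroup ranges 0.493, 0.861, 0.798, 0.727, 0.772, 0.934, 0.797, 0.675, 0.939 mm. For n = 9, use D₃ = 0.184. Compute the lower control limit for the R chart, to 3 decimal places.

0.143

R̄ = (0.493 + 0.861 + 0.798 + 0.727 + 0.772 + 0.934 + 0.797 + 0.675 + 0.939) / 9 = 6.9960 / 9 = 0.7773
LCL_R = D₃·R̄ = 0.184 × 0.7773 = 0.1430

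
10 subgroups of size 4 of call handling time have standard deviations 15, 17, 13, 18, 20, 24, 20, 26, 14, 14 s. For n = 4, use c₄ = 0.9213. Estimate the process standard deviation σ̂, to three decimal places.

19.646

s̄ = (15 + 17 + 13 + 18 + 20 + 24 + 20 + 26 + 14 + 14) / 10 = 18.1000
σ̂ = s̄ / c₄ = 18.1000 / 0.9213 = 19.6462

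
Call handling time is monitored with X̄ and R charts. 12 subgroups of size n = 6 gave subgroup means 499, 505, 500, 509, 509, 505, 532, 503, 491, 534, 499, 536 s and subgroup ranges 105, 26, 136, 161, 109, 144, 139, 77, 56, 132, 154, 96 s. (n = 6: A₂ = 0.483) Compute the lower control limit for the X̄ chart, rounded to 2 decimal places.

X̄̄ = (499 + 505 + 500 + 509 + 509 + 505 + 532 + 503 + 491 + 534 + 499 + 536) / 12 = 6122.0000 / 12 = 510.1667
R̄ = (105 + 26 + 136 + 161 + 109 + 144 + 139 + 77 + 56 + 132 + 154 + 96) / 12 = 1335.0000 / 12 = 111.2500
LCL = X̄̄ − A₂·R̄ = 510.1667 − 0.483 × 111.2500 = 456.4329

456.43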